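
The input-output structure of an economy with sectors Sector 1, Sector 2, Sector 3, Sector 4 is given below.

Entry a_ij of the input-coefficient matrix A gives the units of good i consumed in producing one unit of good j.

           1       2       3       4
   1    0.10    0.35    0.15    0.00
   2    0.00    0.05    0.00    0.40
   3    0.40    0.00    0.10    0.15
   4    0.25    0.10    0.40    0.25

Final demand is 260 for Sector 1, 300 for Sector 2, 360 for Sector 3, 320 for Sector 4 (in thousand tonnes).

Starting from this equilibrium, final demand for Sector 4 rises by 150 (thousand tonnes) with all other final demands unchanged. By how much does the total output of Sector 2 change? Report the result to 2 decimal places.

Δx_2 = 114.26

I − A =
  [   0.90    -0.35    -0.15     0.00]
  [   0.00     0.95     0.00    -0.40]
  [  -0.40     0.00     0.90    -0.15]
  [  -0.25    -0.10    -0.40     0.75]
Compute the cofactors C_ij = (−1)^(i+j)·(3×3 minor ij) of I−A; the adjugate is their transpose:
adj(I−A) = Cᵀ =
  [ 0.548250   0.217500   0.156875   0.147375]
  [ 0.154000   0.502875   0.159000   0.300000]
  [ 0.304625   0.131625   0.570250   0.184250]
  [ 0.365750   0.209750   0.377625   0.712500]
det(I−A) = Σ_j (I−A)_1j·C_1j = (0.90)(0.548250) + (-0.35)(0.154000) + (-0.15)(0.304625) + (0.00)(0.365750) = 0.39383125
(I − A)⁻¹ = adj(I−A) / det(I−A) ≈
  [   1.3921     0.5523     0.3983     0.3742]
  [   0.3910     1.2769     0.4037     0.7617]
  [   0.7735     0.3342     1.4480     0.4678]
  [   0.9287     0.5326     0.9588     1.8092]
Δx = (I − A)⁻¹ Δd with Δd having +150 in the Sector 4 component and 0 elsewhere.
So Δx_2 = L_24 · (+150), where L_24 = adj(I−A)_24 / det(I−A) = 0.300000 / 0.39383125.
Δx_2 = 0.300000 × (+150) / 0.39383125 = 45.00 / 0.39383125 ≈ 114.26.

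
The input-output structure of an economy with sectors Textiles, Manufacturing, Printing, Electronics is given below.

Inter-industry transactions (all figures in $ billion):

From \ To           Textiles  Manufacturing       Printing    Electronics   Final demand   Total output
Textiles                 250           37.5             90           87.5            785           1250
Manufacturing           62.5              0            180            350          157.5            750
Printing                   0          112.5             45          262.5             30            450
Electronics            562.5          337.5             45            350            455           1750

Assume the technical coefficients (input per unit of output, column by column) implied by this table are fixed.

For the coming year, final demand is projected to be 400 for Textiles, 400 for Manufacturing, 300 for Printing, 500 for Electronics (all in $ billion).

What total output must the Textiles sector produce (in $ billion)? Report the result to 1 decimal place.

Technical coefficients a_ij = z_ij / X_j:
  a_TT = 250/1250 = 0.20, a_MT = 62.5/1250 = 0.05, a_PT = 0/1250 = 0.00, a_ET = 562.5/1250 = 0.45
  a_TM = 37.5/750 = 0.05, a_MM = 0/750 = 0.00, a_PM = 112.5/750 = 0.15, a_EM = 337.5/750 = 0.45
  a_TP = 90/450 = 0.20, a_MP = 180/450 = 0.40, a_PP = 45/450 = 0.10, a_EP = 45/450 = 0.10
  a_TE = 87.5/1750 = 0.05, a_ME = 350/1750 = 0.20, a_PE = 262.5/1750 = 0.15, a_EE = 350/1750 = 0.20
I − A =
  [   0.80    -0.05    -0.20    -0.05]
  [  -0.05     1.00    -0.40    -0.20]
  [   0.00    -0.15     0.90    -0.15]
  [  -0.45    -0.45    -0.10     0.80]
Compute the cofactors C_ij = (−1)^(i+j)·(3×3 minor ij) of I−A; the adjugate is their transpose:
adj(I−A) = Cᵀ =
  [ 0.546000   0.093750   0.173000   0.090000]
  [ 0.143250   0.530250   0.289250   0.195750]
  [ 0.090375   0.150000   0.537875   0.144000]
  [ 0.399000   0.369750   0.327250   0.668250]
det(I−A) = Σ_j (I−A)_1j·C_1j = (0.80)(0.546000) + (-0.05)(0.143250) + (-0.20)(0.090375) + (-0.05)(0.399000) = 0.3916125
(I − A)⁻¹ = adj(I−A) / det(I−A) ≈
  [   1.3942     0.2394     0.4418     0.2298]
  [   0.3658     1.3540     0.7386     0.4999]
  [   0.2308     0.3830     1.3735     0.3677]
  [   1.0189     0.9442     0.8356     1.7064]
x = (I − A)⁻¹ d = adj(I−A)·d / det(I−A), with det(I−A) = 0.3916125:
  x_T = (0.546000·400 + 0.093750·400 + 0.173000·300 + 0.090000·500) / 0.3916125 = 352.80 / 0.3916125 ≈ 900.9
  x_M = (0.143250·400 + 0.530250·400 + 0.289250·300 + 0.195750·500) / 0.3916125 = 454.05 / 0.3916125 ≈ 1159.4
  x_P = (0.090375·400 + 0.150000·400 + 0.537875·300 + 0.144000·500) / 0.3916125 = 329.5125 / 0.3916125 ≈ 841.4
  x_E = (0.399000·400 + 0.369750·400 + 0.327250·300 + 0.668250·500) / 0.3916125 = 739.80 / 0.3916125 ≈ 1889.1

x_T = 900.9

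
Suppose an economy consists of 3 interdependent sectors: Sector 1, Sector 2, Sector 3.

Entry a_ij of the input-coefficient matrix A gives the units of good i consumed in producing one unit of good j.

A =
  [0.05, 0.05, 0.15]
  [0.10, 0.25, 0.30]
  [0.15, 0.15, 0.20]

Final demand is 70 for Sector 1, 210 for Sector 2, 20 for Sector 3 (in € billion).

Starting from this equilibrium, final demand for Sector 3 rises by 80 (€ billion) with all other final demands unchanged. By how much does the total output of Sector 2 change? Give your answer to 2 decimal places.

I − A =
  [   0.95    -0.05    -0.15]
  [  -0.10     0.75    -0.30]
  [  -0.15    -0.15     0.80]
Cofactors of I−A, C_ij = (−1)^(i+j)·(minor ij) (rows/columns in the sector order above):
  C_11 = (0.75)(0.80) − (-0.30)(-0.15) = 0.5550
  C_12 = −[(-0.10)(0.80) − (-0.30)(-0.15)] = 0.1250
  C_13 = (-0.10)(-0.15) − (0.75)(-0.15) = 0.1275
  C_21 = −[(-0.05)(0.80) − (-0.15)(-0.15)] = 0.0625
  C_22 = (0.95)(0.80) − (-0.15)(-0.15) = 0.7375
  C_23 = −[(0.95)(-0.15) − (-0.05)(-0.15)] = 0.1500
  C_31 = (-0.05)(-0.30) − (-0.15)(0.75) = 0.1275
  C_32 = −[(0.95)(-0.30) − (-0.15)(-0.10)] = 0.3000
  C_33 = (0.95)(0.75) − (-0.05)(-0.10) = 0.7075
det(I−A) = Σ_j (I−A)_1j·C_1j = (0.95)(0.5550) + (-0.05)(0.1250) + (-0.15)(0.1275) = 0.501875
adj(I−A) = Cᵀ =
  [ 0.5550   0.0625   0.1275]
  [ 0.1250   0.7375   0.3000]
  [ 0.1275   0.1500   0.7075]
(I − A)⁻¹ = adj(I−A) / det(I−A) ≈
  [   1.1059     0.1245     0.2540]
  [   0.2491     1.4695     0.5978]
  [   0.2540     0.2989     1.4097]
Δx = (I − A)⁻¹ Δd with Δd having +80 in the Sector 3 component and 0 elsewhere.
So Δx_2 = L_23 · (+80), where L_23 = adj(I−A)_23 / det(I−A) = 0.3000 / 0.501875.
Δx_2 = 0.3000 × (+80) / 0.501875 = 24.00 / 0.501875 ≈ 47.82.

Δx_2 = 47.82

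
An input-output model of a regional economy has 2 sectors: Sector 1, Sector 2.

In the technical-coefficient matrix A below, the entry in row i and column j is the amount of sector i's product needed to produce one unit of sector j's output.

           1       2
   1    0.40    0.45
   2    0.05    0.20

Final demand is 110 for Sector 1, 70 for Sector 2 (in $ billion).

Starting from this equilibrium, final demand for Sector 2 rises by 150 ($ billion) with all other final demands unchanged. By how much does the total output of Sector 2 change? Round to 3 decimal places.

Δx_2 = 196.721

I − A =
  [   0.60    -0.45]
  [  -0.05     0.80]
det(I−A) = (0.60)(0.80) − (-0.45)(-0.05) = 0.4575
adj(I−A) = [[0.80, 0.45], [0.05, 0.60]]
(I − A)⁻¹ = adj(I−A) / det(I−A) ≈
  [   1.7486     0.9836]
  [   0.1093     1.3115]
Δx = (I − A)⁻¹ Δd with Δd having +150 in the Sector 2 component and 0 elsewhere.
So Δx_2 = L_22 · (+150), where L_22 = adj(I−A)_22 / det(I−A) = 0.60 / 0.4575.
Δx_2 = 0.60 × (+150) / 0.4575 = 90.00 / 0.4575 ≈ 196.721.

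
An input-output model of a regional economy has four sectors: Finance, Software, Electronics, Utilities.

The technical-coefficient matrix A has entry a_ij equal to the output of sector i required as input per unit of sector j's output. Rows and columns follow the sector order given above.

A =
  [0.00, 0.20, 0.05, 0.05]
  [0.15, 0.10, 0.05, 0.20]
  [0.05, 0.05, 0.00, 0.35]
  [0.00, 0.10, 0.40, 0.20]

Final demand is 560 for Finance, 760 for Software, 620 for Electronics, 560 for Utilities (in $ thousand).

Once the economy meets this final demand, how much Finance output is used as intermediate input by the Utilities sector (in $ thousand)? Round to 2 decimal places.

I − A =
  [   1.00    -0.20    -0.05    -0.05]
  [  -0.15     0.90    -0.05    -0.20]
  [  -0.05    -0.05     1.00    -0.35]
  [   0.00    -0.10    -0.40     0.80]
Compute the cofactors C_ij = (−1)^(i+j)·(3×3 minor ij) of I−A; the adjugate is their transpose:
adj(I−A) = Cᵀ =
  [ 0.566250   0.141750   0.077250   0.104625]
  [ 0.105000   0.657000   0.129000   0.227250]
  [ 0.046250   0.083250   0.675250   0.319125]
  [ 0.036250   0.123750   0.353750   0.864375]
det(I−A) = Σ_j (I−A)_1j·C_1j = (1.00)(0.566250) + (-0.20)(0.105000) + (-0.05)(0.046250) + (-0.05)(0.036250) = 0.541125
(I − A)⁻¹ = adj(I−A) / det(I−A) ≈
  [   1.0464     0.2620     0.1428     0.1933]
  [   0.1940     1.2141     0.2384     0.4200]
  [   0.0855     0.1538     1.2479     0.5897]
  [   0.0670     0.2287     0.6537     1.5974]
First solve x = (I − A)⁻¹ d = adj(I−A)·d / det(I−A); in particular x_U = (0.036250·560 + 0.123750·760 + 0.353750·620 + 0.864375·560) / 0.541125 = 817.725 / 0.541125 ≈ 1511.1573.
Intermediate flow from F to U: z_FU = a_FU · x_U = 0.05 × 817.725 / 0.541125 = 40.88625 / 0.541125 ≈ 75.56.

z_FU = 75.56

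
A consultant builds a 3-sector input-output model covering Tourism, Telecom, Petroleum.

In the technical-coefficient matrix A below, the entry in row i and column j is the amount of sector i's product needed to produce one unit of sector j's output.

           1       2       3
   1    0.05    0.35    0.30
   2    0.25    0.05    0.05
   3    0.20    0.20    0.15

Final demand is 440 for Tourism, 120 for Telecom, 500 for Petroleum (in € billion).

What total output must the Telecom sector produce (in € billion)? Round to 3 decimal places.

I − A =
  [   0.95    -0.35    -0.30]
  [  -0.25     0.95    -0.05]
  [  -0.20    -0.20     0.85]
Cofactors of I−A, C_ij = (−1)^(i+j)·(minor ij) (rows/columns in the sector order above):
  C_11 = (0.95)(0.85) − (-0.05)(-0.20) = 0.7975
  C_12 = −[(-0.25)(0.85) − (-0.05)(-0.20)] = 0.2225
  C_13 = (-0.25)(-0.20) − (0.95)(-0.20) = 0.2400
  C_21 = −[(-0.35)(0.85) − (-0.30)(-0.20)] = 0.3575
  C_22 = (0.95)(0.85) − (-0.30)(-0.20) = 0.7475
  C_23 = −[(0.95)(-0.20) − (-0.35)(-0.20)] = 0.2600
  C_31 = (-0.35)(-0.05) − (-0.30)(0.95) = 0.3025
  C_32 = −[(0.95)(-0.05) − (-0.30)(-0.25)] = 0.1225
  C_33 = (0.95)(0.95) − (-0.35)(-0.25) = 0.8150
det(I−A) = Σ_j (I−A)_1j·C_1j = (0.95)(0.7975) + (-0.35)(0.2225) + (-0.30)(0.2400) = 0.60775
adj(I−A) = Cᵀ =
  [ 0.7975   0.3575   0.3025]
  [ 0.2225   0.7475   0.1225]
  [ 0.2400   0.2600   0.8150]
(I − A)⁻¹ = adj(I−A) / det(I−A) ≈
  [   1.3122     0.5882     0.4977]
  [   0.3661     1.2299     0.2016]
  [   0.3949     0.4278     1.3410]
x = (I − A)⁻¹ d = adj(I−A)·d / det(I−A), with det(I−A) = 0.60775:
  x_1 = (0.7975·440 + 0.3575·120 + 0.3025·500) / 0.60775 = 545.05 / 0.60775 ≈ 896.833
  x_2 = (0.2225·440 + 0.7475·120 + 0.1225·500) / 0.60775 = 248.85 / 0.60775 ≈ 409.461
  x_3 = (0.2400·440 + 0.2600·120 + 0.8150·500) / 0.60775 = 544.30 / 0.60775 ≈ 895.599

x_2 = 409.461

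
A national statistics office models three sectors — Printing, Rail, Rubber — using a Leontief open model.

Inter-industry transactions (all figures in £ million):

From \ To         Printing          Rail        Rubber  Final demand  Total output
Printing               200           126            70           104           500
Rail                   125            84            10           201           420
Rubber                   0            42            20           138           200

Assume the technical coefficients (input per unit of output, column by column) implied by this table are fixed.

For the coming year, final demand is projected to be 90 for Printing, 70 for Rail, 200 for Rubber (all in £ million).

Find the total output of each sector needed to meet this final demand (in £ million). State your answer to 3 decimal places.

x_1 = 410.206, x_2 = 231.184, x_3 = 247.909

Technical coefficients a_ij = z_ij / X_j:
  a_11 = 200/500 = 0.40, a_21 = 125/500 = 0.25, a_31 = 0/500 = 0.00
  a_12 = 126/420 = 0.30, a_22 = 84/420 = 0.20, a_32 = 42/420 = 0.10
  a_13 = 70/200 = 0.35, a_23 = 10/200 = 0.05, a_33 = 20/200 = 0.10
I − A =
  [   0.60    -0.30    -0.35]
  [  -0.25     0.80    -0.05]
  [   0.00    -0.10     0.90]
Cofactors of I−A, C_ij = (−1)^(i+j)·(minor ij) (rows/columns in the sector order above):
  C_11 = (0.80)(0.90) − (-0.05)(-0.10) = 0.7150
  C_12 = −[(-0.25)(0.90) − (-0.05)(0.00)] = 0.2250
  C_13 = (-0.25)(-0.10) − (0.80)(0.00) = 0.0250
  C_21 = −[(-0.30)(0.90) − (-0.35)(-0.10)] = 0.3050
  C_22 = (0.60)(0.90) − (-0.35)(0.00) = 0.5400
  C_23 = −[(0.60)(-0.10) − (-0.30)(0.00)] = 0.0600
  C_31 = (-0.30)(-0.05) − (-0.35)(0.80) = 0.2950
  C_32 = −[(0.60)(-0.05) − (-0.35)(-0.25)] = 0.1175
  C_33 = (0.60)(0.80) − (-0.30)(-0.25) = 0.4050
det(I−A) = Σ_j (I−A)_1j·C_1j = (0.60)(0.7150) + (-0.30)(0.2250) + (-0.35)(0.0250) = 0.35275
adj(I−A) = Cᵀ =
  [ 0.7150   0.3050   0.2950]
  [ 0.2250   0.5400   0.1175]
  [ 0.0250   0.0600   0.4050]
(I − A)⁻¹ = adj(I−A) / det(I−A) ≈
  [   2.0269     0.8646     0.8363]
  [   0.6378     1.5308     0.3331]
  [   0.0709     0.1701     1.1481]
x = (I − A)⁻¹ d = adj(I−A)·d / det(I−A), with det(I−A) = 0.35275:
  x_1 = (0.7150·90 + 0.3050·70 + 0.2950·200) / 0.35275 = 144.70 / 0.35275 ≈ 410.206
  x_2 = (0.2250·90 + 0.5400·70 + 0.1175·200) / 0.35275 = 81.55 / 0.35275 ≈ 231.184
  x_3 = (0.0250·90 + 0.0600·70 + 0.4050·200) / 0.35275 = 87.45 / 0.35275 ≈ 247.909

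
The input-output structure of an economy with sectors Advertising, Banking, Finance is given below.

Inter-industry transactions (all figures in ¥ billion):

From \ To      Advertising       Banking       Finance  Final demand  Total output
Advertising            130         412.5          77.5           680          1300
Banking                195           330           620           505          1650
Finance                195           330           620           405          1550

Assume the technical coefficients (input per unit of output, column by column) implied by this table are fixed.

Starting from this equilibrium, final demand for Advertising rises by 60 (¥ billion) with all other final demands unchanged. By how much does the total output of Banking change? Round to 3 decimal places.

Δx_2 = 28.571

Technical coefficients a_ij = z_ij / X_j:
  a_11 = 130/1300 = 0.10, a_21 = 195/1300 = 0.15, a_31 = 195/1300 = 0.15
  a_12 = 412.5/1650 = 0.25, a_22 = 330/1650 = 0.20, a_32 = 330/1650 = 0.20
  a_13 = 77.5/1550 = 0.05, a_23 = 620/1550 = 0.40, a_33 = 620/1550 = 0.40
I − A =
  [   0.90    -0.25    -0.05]
  [  -0.15     0.80    -0.40]
  [  -0.15    -0.20     0.60]
Cofactors of I−A, C_ij = (−1)^(i+j)·(minor ij) (rows/columns in the sector order above):
  C_11 = (0.80)(0.60) − (-0.40)(-0.20) = 0.4000
  C_12 = −[(-0.15)(0.60) − (-0.40)(-0.15)] = 0.1500
  C_13 = (-0.15)(-0.20) − (0.80)(-0.15) = 0.1500
  C_21 = −[(-0.25)(0.60) − (-0.05)(-0.20)] = 0.1600
  C_22 = (0.90)(0.60) − (-0.05)(-0.15) = 0.5325
  C_23 = −[(0.90)(-0.20) − (-0.25)(-0.15)] = 0.2175
  C_31 = (-0.25)(-0.40) − (-0.05)(0.80) = 0.1400
  C_32 = −[(0.90)(-0.40) − (-0.05)(-0.15)] = 0.3675
  C_33 = (0.90)(0.80) − (-0.25)(-0.15) = 0.6825
det(I−A) = Σ_j (I−A)_1j·C_1j = (0.90)(0.4000) + (-0.25)(0.1500) + (-0.05)(0.1500) = 0.3150
adj(I−A) = Cᵀ =
  [ 0.4000   0.1600   0.1400]
  [ 0.1500   0.5325   0.3675]
  [ 0.1500   0.2175   0.6825]
(I − A)⁻¹ = adj(I−A) / det(I−A) ≈
  [   1.2698     0.5079     0.4444]
  [   0.4762     1.6905     1.1667]
  [   0.4762     0.6905     2.1667]
Δx = (I − A)⁻¹ Δd with Δd having +60 in the Advertising component and 0 elsewhere.
So Δx_2 = L_21 · (+60), where L_21 = adj(I−A)_21 / det(I−A) = 0.1500 / 0.3150.
Δx_2 = 0.1500 × (+60) / 0.3150 = 9.00 / 0.3150 ≈ 28.571.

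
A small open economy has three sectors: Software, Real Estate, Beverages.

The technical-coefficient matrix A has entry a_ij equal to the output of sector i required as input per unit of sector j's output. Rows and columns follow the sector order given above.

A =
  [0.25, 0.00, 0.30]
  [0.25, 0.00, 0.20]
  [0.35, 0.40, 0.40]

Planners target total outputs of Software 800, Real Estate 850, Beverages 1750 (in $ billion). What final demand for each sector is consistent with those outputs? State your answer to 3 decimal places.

d_1 = 75.000, d_2 = 300.000, d_3 = 430.000

I − A =
  [   0.75     0.00    -0.30]
  [  -0.25     1.00    -0.20]
  [  -0.35    -0.40     0.60]
d = (I − A) x:
  d_1 = (+0.75)·800 + (+0.00)·850 + (-0.30)·1750 = 75.000
  d_2 = (-0.25)·800 + (+1.00)·850 + (-0.20)·1750 = 300.000
  d_3 = (-0.35)·800 + (-0.40)·850 + (+0.60)·1750 = 430.000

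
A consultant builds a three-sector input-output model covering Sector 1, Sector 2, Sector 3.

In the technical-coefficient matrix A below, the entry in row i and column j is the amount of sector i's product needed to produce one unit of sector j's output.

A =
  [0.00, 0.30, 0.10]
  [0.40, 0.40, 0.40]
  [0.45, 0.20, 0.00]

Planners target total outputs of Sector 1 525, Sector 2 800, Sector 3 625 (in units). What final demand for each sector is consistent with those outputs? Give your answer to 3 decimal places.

d_1 = 222.500, d_2 = 20.000, d_3 = 228.750

I − A =
  [   1.00    -0.30    -0.10]
  [  -0.40     0.60    -0.40]
  [  -0.45    -0.20     1.00]
d = (I − A) x:
  d_1 = (+1.00)·525 + (-0.30)·800 + (-0.10)·625 = 222.500
  d_2 = (-0.40)·525 + (+0.60)·800 + (-0.40)·625 = 20.000
  d_3 = (-0.45)·525 + (-0.20)·800 + (+1.00)·625 = 228.750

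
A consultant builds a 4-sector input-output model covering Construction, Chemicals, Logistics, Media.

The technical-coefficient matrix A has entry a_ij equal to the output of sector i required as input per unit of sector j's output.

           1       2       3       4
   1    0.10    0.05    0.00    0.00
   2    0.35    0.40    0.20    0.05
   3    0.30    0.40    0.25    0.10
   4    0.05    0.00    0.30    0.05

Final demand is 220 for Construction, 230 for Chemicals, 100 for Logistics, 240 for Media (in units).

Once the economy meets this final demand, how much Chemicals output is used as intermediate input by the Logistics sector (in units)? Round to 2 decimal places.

z_23 = 154.81

I − A =
  [   0.90    -0.05     0.00     0.00]
  [  -0.35     0.60    -0.20    -0.05]
  [  -0.30    -0.40     0.75    -0.10]
  [  -0.05     0.00    -0.30     0.95]
Compute the cofactors C_ij = (−1)^(i+j)·(3×3 minor ij) of I−A; the adjugate is their transpose:
adj(I−A) = Cᵀ =
  [ 0.327500   0.034125   0.010250   0.002875]
  [ 0.303250   0.614250   0.184500   0.051750]
  [ 0.308000   0.356500   0.496250   0.071000]
  [ 0.114500   0.114375   0.157250   0.316875]
det(I−A) = Σ_j (I−A)_1j·C_1j = (0.90)(0.327500) + (-0.05)(0.303250) + (0.00)(0.308000) + (0.00)(0.114500) = 0.2795875
(I − A)⁻¹ = adj(I−A) / det(I−A) ≈
  [   1.1714     0.1221     0.0367     0.0103]
  [   1.0846     2.1970     0.6599     0.1851]
  [   1.1016     1.2751     1.7749     0.2539]
  [   0.4095     0.4091     0.5624     1.1334]
First solve x = (I − A)⁻¹ d = adj(I−A)·d / det(I−A); in particular x_3 = (0.308000·220 + 0.356500·230 + 0.496250·100 + 0.071000·240) / 0.2795875 = 216.42 / 0.2795875 ≈ 774.0689.
Intermediate flow from 2 to 3: z_23 = a_23 · x_3 = 0.20 × 216.42 / 0.2795875 = 43.284 / 0.2795875 ≈ 154.81.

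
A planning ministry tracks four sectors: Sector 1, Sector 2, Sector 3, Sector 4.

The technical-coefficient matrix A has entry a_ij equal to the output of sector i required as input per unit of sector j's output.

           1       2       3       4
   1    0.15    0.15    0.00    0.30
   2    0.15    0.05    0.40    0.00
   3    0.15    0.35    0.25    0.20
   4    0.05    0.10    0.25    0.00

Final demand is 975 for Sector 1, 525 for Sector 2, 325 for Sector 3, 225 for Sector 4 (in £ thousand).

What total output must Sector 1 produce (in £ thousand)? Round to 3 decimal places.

x_1 = 1744.029

I − A =
  [   0.85    -0.15     0.00    -0.30]
  [  -0.15     0.95    -0.40     0.00]
  [  -0.15    -0.35     0.75    -0.20]
  [  -0.05    -0.10    -0.25     1.00]
Compute the cofactors C_ij = (−1)^(i+j)·(3×3 minor ij) of I−A; the adjugate is their transpose:
adj(I−A) = Cᵀ =
  [ 0.517000   0.153750   0.143250   0.183750]
  [ 0.169000   0.572500   0.345250   0.119750]
  [ 0.207500   0.337750   0.766250   0.215500]
  [ 0.094625   0.149375   0.233250   0.460750]
det(I−A) = Σ_j (I−A)_1j·C_1j = (0.85)(0.517000) + (-0.15)(0.169000) + (0.00)(0.207500) + (-0.30)(0.094625) = 0.3857125
(I − A)⁻¹ = adj(I−A) / det(I−A) ≈
  [   1.3404     0.3986     0.3714     0.4764]
  [   0.4382     1.4843     0.8951     0.3105]
  [   0.5380     0.8757     1.9866     0.5587]
  [   0.2453     0.3873     0.6047     1.1945]
x = (I − A)⁻¹ d = adj(I−A)·d / det(I−A), with det(I−A) = 0.3857125:
  x_1 = (0.517000·975 + 0.153750·525 + 0.143250·325 + 0.183750·225) / 0.3857125 = 672.69375 / 0.3857125 ≈ 1744.029
  x_2 = (0.169000·975 + 0.572500·525 + 0.345250·325 + 0.119750·225) / 0.3857125 = 604.4875 / 0.3857125 ≈ 1567.197
  x_3 = (0.207500·975 + 0.337750·525 + 0.766250·325 + 0.215500·225) / 0.3857125 = 677.15 / 0.3857125 ≈ 1755.582
  x_4 = (0.094625·975 + 0.149375·525 + 0.233250·325 + 0.460750·225) / 0.3857125 = 350.15625 / 0.3857125 ≈ 907.817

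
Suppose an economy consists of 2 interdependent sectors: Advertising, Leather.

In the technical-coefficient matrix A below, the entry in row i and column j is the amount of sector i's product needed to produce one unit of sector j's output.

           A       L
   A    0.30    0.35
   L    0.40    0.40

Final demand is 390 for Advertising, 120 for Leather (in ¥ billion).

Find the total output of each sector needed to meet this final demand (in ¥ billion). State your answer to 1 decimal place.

x_A = 985.7, x_L = 857.1

I − A =
  [   0.70    -0.35]
  [  -0.40     0.60]
det(I−A) = (0.70)(0.60) − (-0.35)(-0.40) = 0.2800
adj(I−A) = [[0.60, 0.35], [0.40, 0.70]]
(I − A)⁻¹ = adj(I−A) / det(I−A) ≈
  [   2.1429     1.2500]
  [   1.4286     2.5000]
x = (I − A)⁻¹ d = adj(I−A)·d / det(I−A), with det(I−A) = 0.2800:
  x_A = (0.60·390 + 0.35·120) / 0.2800 = 276.00 / 0.2800 ≈ 985.7
  x_L = (0.40·390 + 0.70·120) / 0.2800 = 240.00 / 0.2800 ≈ 857.1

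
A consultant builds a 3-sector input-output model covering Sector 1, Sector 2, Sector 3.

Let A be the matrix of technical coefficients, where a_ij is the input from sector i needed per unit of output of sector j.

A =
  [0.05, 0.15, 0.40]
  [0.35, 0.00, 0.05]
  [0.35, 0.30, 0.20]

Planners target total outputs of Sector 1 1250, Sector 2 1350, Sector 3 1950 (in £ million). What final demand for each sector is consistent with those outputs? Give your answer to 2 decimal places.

d_1 = 205.00, d_2 = 815.00, d_3 = 717.50

I − A =
  [   0.95    -0.15    -0.40]
  [  -0.35     1.00    -0.05]
  [  -0.35    -0.30     0.80]
d = (I − A) x:
  d_1 = (+0.95)·1250 + (-0.15)·1350 + (-0.40)·1950 = 205.00
  d_2 = (-0.35)·1250 + (+1.00)·1350 + (-0.05)·1950 = 815.00
  d_3 = (-0.35)·1250 + (-0.30)·1350 + (+0.80)·1950 = 717.50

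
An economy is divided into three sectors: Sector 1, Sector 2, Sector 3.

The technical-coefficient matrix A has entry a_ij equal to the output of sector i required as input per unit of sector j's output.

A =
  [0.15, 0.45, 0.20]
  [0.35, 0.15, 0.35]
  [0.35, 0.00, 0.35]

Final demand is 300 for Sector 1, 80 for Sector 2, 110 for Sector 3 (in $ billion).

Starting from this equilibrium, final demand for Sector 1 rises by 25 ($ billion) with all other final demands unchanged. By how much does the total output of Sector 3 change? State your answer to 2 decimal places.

I − A =
  [   0.85    -0.45    -0.20]
  [  -0.35     0.85    -0.35]
  [  -0.35     0.00     0.65]
Cofactors of I−A, C_ij = (−1)^(i+j)·(minor ij) (rows/columns in the sector order above):
  C_11 = (0.85)(0.65) − (-0.35)(0.00) = 0.5525
  C_12 = −[(-0.35)(0.65) − (-0.35)(-0.35)] = 0.3500
  C_13 = (-0.35)(0.00) − (0.85)(-0.35) = 0.2975
  C_21 = −[(-0.45)(0.65) − (-0.20)(0.00)] = 0.2925
  C_22 = (0.85)(0.65) − (-0.20)(-0.35) = 0.4825
  C_23 = −[(0.85)(0.00) − (-0.45)(-0.35)] = 0.1575
  C_31 = (-0.45)(-0.35) − (-0.20)(0.85) = 0.3275
  C_32 = −[(0.85)(-0.35) − (-0.20)(-0.35)] = 0.3675
  C_33 = (0.85)(0.85) − (-0.45)(-0.35) = 0.5650
det(I−A) = Σ_j (I−A)_1j·C_1j = (0.85)(0.5525) + (-0.45)(0.3500) + (-0.20)(0.2975) = 0.252625
adj(I−A) = Cᵀ =
  [ 0.5525   0.2925   0.3275]
  [ 0.3500   0.4825   0.3675]
  [ 0.2975   0.1575   0.5650]
(I − A)⁻¹ = adj(I−A) / det(I−A) ≈
  [   2.1870     1.1578     1.2964]
  [   1.3855     1.9099     1.4547]
  [   1.1776     0.6235     2.2365]
Δx = (I − A)⁻¹ Δd with Δd having +25 in the Sector 1 component and 0 elsewhere.
So Δx_3 = L_31 · (+25), where L_31 = adj(I−A)_31 / det(I−A) = 0.2975 / 0.252625.
Δx_3 = 0.2975 × (+25) / 0.252625 = 7.4375 / 0.252625 ≈ 29.44.

Δx_3 = 29.44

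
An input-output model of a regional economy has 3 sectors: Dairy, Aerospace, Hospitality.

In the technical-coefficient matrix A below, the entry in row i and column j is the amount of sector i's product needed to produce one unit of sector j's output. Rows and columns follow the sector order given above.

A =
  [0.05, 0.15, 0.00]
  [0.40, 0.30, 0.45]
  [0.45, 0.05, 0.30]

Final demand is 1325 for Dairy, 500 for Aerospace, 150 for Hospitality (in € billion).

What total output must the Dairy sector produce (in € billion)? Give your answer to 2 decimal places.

x_D = 1834.73

I − A =
  [   0.95    -0.15     0.00]
  [  -0.40     0.70    -0.45]
  [  -0.45    -0.05     0.70]
Cofactors of I−A, C_ij = (−1)^(i+j)·(minor ij) (rows/columns in the sector order above):
  C_11 = (0.70)(0.70) − (-0.45)(-0.05) = 0.4675
  C_12 = −[(-0.40)(0.70) − (-0.45)(-0.45)] = 0.4825
  C_13 = (-0.40)(-0.05) − (0.70)(-0.45) = 0.3350
  C_21 = −[(-0.15)(0.70) − (0.00)(-0.05)] = 0.1050
  C_22 = (0.95)(0.70) − (0.00)(-0.45) = 0.6650
  C_23 = −[(0.95)(-0.05) − (-0.15)(-0.45)] = 0.1150
  C_31 = (-0.15)(-0.45) − (0.00)(0.70) = 0.0675
  C_32 = −[(0.95)(-0.45) − (0.00)(-0.40)] = 0.4275
  C_33 = (0.95)(0.70) − (-0.15)(-0.40) = 0.6050
det(I−A) = Σ_j (I−A)_1j·C_1j = (0.95)(0.4675) + (-0.15)(0.4825) + (0.00)(0.3350) = 0.37175
adj(I−A) = Cᵀ =
  [ 0.4675   0.1050   0.0675]
  [ 0.4825   0.6650   0.4275]
  [ 0.3350   0.1150   0.6050]
(I − A)⁻¹ = adj(I−A) / det(I−A) ≈
  [   1.2576     0.2824     0.1816]
  [   1.2979     1.7888     1.1500]
  [   0.9011     0.3093     1.6274]
x = (I − A)⁻¹ d = adj(I−A)·d / det(I−A), with det(I−A) = 0.37175:
  x_D = (0.4675·1325 + 0.1050·500 + 0.0675·150) / 0.37175 = 682.0625 / 0.37175 ≈ 1834.73
  x_A = (0.4825·1325 + 0.6650·500 + 0.4275·150) / 0.37175 = 1035.9375 / 0.37175 ≈ 2786.65
  x_H = (0.3350·1325 + 0.1150·500 + 0.6050·150) / 0.37175 = 592.125 / 0.37175 ≈ 1592.80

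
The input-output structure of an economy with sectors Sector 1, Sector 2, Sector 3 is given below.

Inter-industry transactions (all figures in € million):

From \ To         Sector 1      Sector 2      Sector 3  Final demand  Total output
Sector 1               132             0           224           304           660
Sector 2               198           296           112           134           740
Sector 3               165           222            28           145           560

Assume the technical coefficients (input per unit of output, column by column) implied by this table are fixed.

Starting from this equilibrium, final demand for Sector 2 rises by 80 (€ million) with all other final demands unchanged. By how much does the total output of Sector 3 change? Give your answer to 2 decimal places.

Technical coefficients a_ij = z_ij / X_j:
  a_11 = 132/660 = 0.20, a_21 = 198/660 = 0.30, a_31 = 165/660 = 0.25
  a_12 = 0/740 = 0.00, a_22 = 296/740 = 0.40, a_32 = 222/740 = 0.30
  a_13 = 224/560 = 0.40, a_23 = 112/560 = 0.20, a_33 = 28/560 = 0.05
I − A =
  [   0.80     0.00    -0.40]
  [  -0.30     0.60    -0.20]
  [  -0.25    -0.30     0.95]
Cofactors of I−A, C_ij = (−1)^(i+j)·(minor ij) (rows/columns in the sector order above):
  C_11 = (0.60)(0.95) − (-0.20)(-0.30) = 0.5100
  C_12 = −[(-0.30)(0.95) − (-0.20)(-0.25)] = 0.3350
  C_13 = (-0.30)(-0.30) − (0.60)(-0.25) = 0.2400
  C_21 = −[(0.00)(0.95) − (-0.40)(-0.30)] = 0.1200
  C_22 = (0.80)(0.95) − (-0.40)(-0.25) = 0.6600
  C_23 = −[(0.80)(-0.30) − (0.00)(-0.25)] = 0.2400
  C_31 = (0.00)(-0.20) − (-0.40)(0.60) = 0.2400
  C_32 = −[(0.80)(-0.20) − (-0.40)(-0.30)] = 0.2800
  C_33 = (0.80)(0.60) − (0.00)(-0.30) = 0.4800
det(I−A) = Σ_j (I−A)_1j·C_1j = (0.80)(0.5100) + (0.00)(0.3350) + (-0.40)(0.2400) = 0.3120
adj(I−A) = Cᵀ =
  [ 0.5100   0.1200   0.2400]
  [ 0.3350   0.6600   0.2800]
  [ 0.2400   0.2400   0.4800]
(I − A)⁻¹ = adj(I−A) / det(I−A) ≈
  [   1.6346     0.3846     0.7692]
  [   1.0737     2.1154     0.8974]
  [   0.7692     0.7692     1.5385]
Δx = (I − A)⁻¹ Δd with Δd having +80 in the Sector 2 component and 0 elsewhere.
So Δx_3 = L_32 · (+80), where L_32 = adj(I−A)_32 / det(I−A) = 0.2400 / 0.3120.
Δx_3 = 0.2400 × (+80) / 0.3120 = 19.20 / 0.3120 ≈ 61.54.

Δx_3 = 61.54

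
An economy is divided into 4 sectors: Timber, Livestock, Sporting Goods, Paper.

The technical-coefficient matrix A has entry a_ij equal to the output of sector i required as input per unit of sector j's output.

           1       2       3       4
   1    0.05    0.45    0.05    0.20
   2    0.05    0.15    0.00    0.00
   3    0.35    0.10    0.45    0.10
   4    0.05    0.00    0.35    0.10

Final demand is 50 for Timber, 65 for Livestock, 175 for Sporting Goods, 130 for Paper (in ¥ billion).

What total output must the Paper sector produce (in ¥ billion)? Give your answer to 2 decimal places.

x_4 = 359.78

I − A =
  [   0.95    -0.45    -0.05    -0.20]
  [  -0.05     0.85     0.00     0.00]
  [  -0.35    -0.10     0.55    -0.10]
  [  -0.05     0.00    -0.35     0.90]
Compute the cofactors C_ij = (−1)^(i+j)·(3×3 minor ij) of I−A; the adjugate is their transpose:
adj(I−A) = Cᵀ =
  [ 0.391000   0.218500   0.097750   0.097750]
  [ 0.023000   0.391000   0.005750   0.005750]
  [ 0.276500   0.228500   0.698000   0.139000]
  [ 0.129250   0.101000   0.276875   0.416625]
det(I−A) = Σ_j (I−A)_1j·C_1j = (0.95)(0.391000) + (-0.45)(0.023000) + (-0.05)(0.276500) + (-0.20)(0.129250) = 0.321425
(I − A)⁻¹ = adj(I−A) / det(I−A) ≈
  [   1.2165     0.6798     0.3041     0.3041]
  [   0.0716     1.2165     0.0179     0.0179]
  [   0.8602     0.7109     2.1716     0.4324]
  [   0.4021     0.3142     0.8614     1.2962]
x = (I − A)⁻¹ d = adj(I−A)·d / det(I−A), with det(I−A) = 0.321425:
  x_1 = (0.391000·50 + 0.218500·65 + 0.097750·175 + 0.097750·130) / 0.321425 = 63.56625 / 0.321425 ≈ 197.76
  x_2 = (0.023000·50 + 0.391000·65 + 0.005750·175 + 0.005750·130) / 0.321425 = 28.31875 / 0.321425 ≈ 88.10
  x_3 = (0.276500·50 + 0.228500·65 + 0.698000·175 + 0.139000·130) / 0.321425 = 168.8975 / 0.321425 ≈ 525.46
  x_4 = (0.129250·50 + 0.101000·65 + 0.276875·175 + 0.416625·130) / 0.321425 = 115.641875 / 0.321425 ≈ 359.78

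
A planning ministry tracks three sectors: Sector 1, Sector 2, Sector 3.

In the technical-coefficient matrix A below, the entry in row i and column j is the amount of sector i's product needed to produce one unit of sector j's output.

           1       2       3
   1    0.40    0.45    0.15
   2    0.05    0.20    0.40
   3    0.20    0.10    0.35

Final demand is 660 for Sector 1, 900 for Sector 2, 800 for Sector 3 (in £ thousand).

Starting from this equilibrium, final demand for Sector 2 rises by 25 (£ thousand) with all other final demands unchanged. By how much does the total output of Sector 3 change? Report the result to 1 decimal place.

Δx_3 = 17.6

I − A =
  [   0.60    -0.45    -0.15]
  [  -0.05     0.80    -0.40]
  [  -0.20    -0.10     0.65]
Cofactors of I−A, C_ij = (−1)^(i+j)·(minor ij) (rows/columns in the sector order above):
  C_11 = (0.80)(0.65) − (-0.40)(-0.10) = 0.4800
  C_12 = −[(-0.05)(0.65) − (-0.40)(-0.20)] = 0.1125
  C_13 = (-0.05)(-0.10) − (0.80)(-0.20) = 0.1650
  C_21 = −[(-0.45)(0.65) − (-0.15)(-0.10)] = 0.3075
  C_22 = (0.60)(0.65) − (-0.15)(-0.20) = 0.3600
  C_23 = −[(0.60)(-0.10) − (-0.45)(-0.20)] = 0.1500
  C_31 = (-0.45)(-0.40) − (-0.15)(0.80) = 0.3000
  C_32 = −[(0.60)(-0.40) − (-0.15)(-0.05)] = 0.2475
  C_33 = (0.60)(0.80) − (-0.45)(-0.05) = 0.4575
det(I−A) = Σ_j (I−A)_1j·C_1j = (0.60)(0.4800) + (-0.45)(0.1125) + (-0.15)(0.1650) = 0.212625
adj(I−A) = Cᵀ =
  [ 0.4800   0.3075   0.3000]
  [ 0.1125   0.3600   0.2475]
  [ 0.1650   0.1500   0.4575]
(I − A)⁻¹ = adj(I−A) / det(I−A) ≈
  [   2.2575     1.4462     1.4109]
  [   0.5291     1.6931     1.1640]
  [   0.7760     0.7055     2.1517]
Δx = (I − A)⁻¹ Δd with Δd having +25 in the Sector 2 component and 0 elsewhere.
So Δx_3 = L_32 · (+25), where L_32 = adj(I−A)_32 / det(I−A) = 0.1500 / 0.212625.
Δx_3 = 0.1500 × (+25) / 0.212625 = 3.75 / 0.212625 ≈ 17.6.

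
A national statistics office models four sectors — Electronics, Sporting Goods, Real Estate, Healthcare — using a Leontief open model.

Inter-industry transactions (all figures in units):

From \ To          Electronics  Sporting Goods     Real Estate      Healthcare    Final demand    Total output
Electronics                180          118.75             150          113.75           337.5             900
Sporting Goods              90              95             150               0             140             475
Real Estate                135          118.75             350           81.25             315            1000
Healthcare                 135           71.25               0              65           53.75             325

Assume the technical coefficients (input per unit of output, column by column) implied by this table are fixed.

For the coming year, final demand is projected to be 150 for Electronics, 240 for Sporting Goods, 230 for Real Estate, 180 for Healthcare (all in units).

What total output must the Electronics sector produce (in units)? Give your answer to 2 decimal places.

Technical coefficients a_ij = z_ij / X_j:
  a_EE = 180/900 = 0.20, a_SE = 90/900 = 0.10, a_RE = 135/900 = 0.15, a_HE = 135/900 = 0.15
  a_ES = 118.75/475 = 0.25, a_SS = 95/475 = 0.20, a_RS = 118.75/475 = 0.25, a_HS = 71.25/475 = 0.15
  a_ER = 150/1000 = 0.15, a_SR = 150/1000 = 0.15, a_RR = 350/1000 = 0.35, a_HR = 0/1000 = 0.00
  a_EH = 113.75/325 = 0.35, a_SH = 0/325 = 0.00, a_RH = 81.25/325 = 0.25, a_HH = 65/325 = 0.20
I − A =
  [   0.80    -0.25    -0.15    -0.35]
  [  -0.10     0.80    -0.15     0.00]
  [  -0.15    -0.25     0.65    -0.25]
  [  -0.15    -0.15     0.00     0.80]
Compute the cofactors C_ij = (−1)^(i+j)·(3×3 minor ij) of I−A; the adjugate is their transpose:
adj(I−A) = Cᵀ =
  [ 0.380375   0.199750   0.133875   0.208250]
  [ 0.075625   0.358250   0.100125   0.064375]
  [ 0.149750   0.224125   0.444750   0.204500]
  [ 0.085500   0.104625   0.043875   0.342375]
det(I−A) = Σ_j (I−A)_1j·C_1j = (0.80)(0.380375) + (-0.25)(0.075625) + (-0.15)(0.149750) + (-0.35)(0.085500) = 0.23300625
(I − A)⁻¹ = adj(I−A) / det(I−A) ≈
  [   1.6325     0.8573     0.5746     0.8938]
  [   0.3246     1.5375     0.4297     0.2763]
  [   0.6427     0.9619     1.9087     0.8777]
  [   0.3669     0.4490     0.1883     1.4694]
x = (I − A)⁻¹ d = adj(I−A)·d / det(I−A), with det(I−A) = 0.23300625:
  x_E = (0.380375·150 + 0.199750·240 + 0.133875·230 + 0.208250·180) / 0.23300625 = 173.2725 / 0.23300625 ≈ 743.64
  x_S = (0.075625·150 + 0.358250·240 + 0.100125·230 + 0.064375·180) / 0.23300625 = 131.94 / 0.23300625 ≈ 566.25
  x_R = (0.149750·150 + 0.224125·240 + 0.444750·230 + 0.204500·180) / 0.23300625 = 215.355 / 0.23300625 ≈ 924.25
  x_H = (0.085500·150 + 0.104625·240 + 0.043875·230 + 0.342375·180) / 0.23300625 = 109.65375 / 0.23300625 ≈ 470.60

x_E = 743.64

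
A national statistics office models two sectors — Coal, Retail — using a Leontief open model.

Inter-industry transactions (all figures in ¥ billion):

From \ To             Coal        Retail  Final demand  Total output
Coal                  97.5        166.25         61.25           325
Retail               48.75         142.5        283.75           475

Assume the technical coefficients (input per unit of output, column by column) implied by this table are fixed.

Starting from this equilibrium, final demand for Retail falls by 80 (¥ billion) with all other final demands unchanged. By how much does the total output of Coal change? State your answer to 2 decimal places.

Δx_1 = -64.00

Technical coefficients a_ij = z_ij / X_j:
  a_11 = 97.5/325 = 0.30, a_21 = 48.75/325 = 0.15
  a_12 = 166.25/475 = 0.35, a_22 = 142.5/475 = 0.30
I − A =
  [   0.70    -0.35]
  [  -0.15     0.70]
det(I−A) = (0.70)(0.70) − (-0.35)(-0.15) = 0.4375
adj(I−A) = [[0.70, 0.35], [0.15, 0.70]]
(I − A)⁻¹ = adj(I−A) / det(I−A) ≈
  [   1.6000     0.8000]
  [   0.3429     1.6000]
Δx = (I − A)⁻¹ Δd with Δd having -80 in the Retail component and 0 elsewhere.
So Δx_1 = L_12 · (-80), where L_12 = adj(I−A)_12 / det(I−A) = 0.35 / 0.4375.
Δx_1 = 0.35 × (-80) / 0.4375 = -28.00 / 0.4375 = -64.00.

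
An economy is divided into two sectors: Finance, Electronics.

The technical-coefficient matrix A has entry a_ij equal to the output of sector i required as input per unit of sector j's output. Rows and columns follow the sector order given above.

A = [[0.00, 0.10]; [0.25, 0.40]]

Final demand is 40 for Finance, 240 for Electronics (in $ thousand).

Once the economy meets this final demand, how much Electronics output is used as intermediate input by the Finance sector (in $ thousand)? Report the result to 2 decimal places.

z_EF = 20.87

I − A =
  [   1.00    -0.10]
  [  -0.25     0.60]
det(I−A) = (1.00)(0.60) − (-0.10)(-0.25) = 0.5750
adj(I−A) = [[0.60, 0.10], [0.25, 1.00]]
(I − A)⁻¹ = adj(I−A) / det(I−A) ≈
  [   1.0435     0.1739]
  [   0.4348     1.7391]
First solve x = (I − A)⁻¹ d = adj(I−A)·d / det(I−A); in particular x_F = (0.60·40 + 0.10·240) / 0.5750 = 48.00 / 0.5750 ≈ 83.4783.
Intermediate flow from E to F: z_EF = a_EF · x_F = 0.25 × 48.00 / 0.5750 = 12.00 / 0.5750 ≈ 20.87.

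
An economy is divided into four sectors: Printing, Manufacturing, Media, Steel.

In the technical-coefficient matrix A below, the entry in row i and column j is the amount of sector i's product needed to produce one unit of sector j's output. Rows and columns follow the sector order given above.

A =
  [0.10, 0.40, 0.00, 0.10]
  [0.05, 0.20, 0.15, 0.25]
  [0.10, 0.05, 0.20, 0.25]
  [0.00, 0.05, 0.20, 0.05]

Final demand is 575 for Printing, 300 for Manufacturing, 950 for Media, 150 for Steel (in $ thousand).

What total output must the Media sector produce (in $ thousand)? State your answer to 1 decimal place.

x_3 = 1546.8

I − A =
  [   0.90    -0.40     0.00    -0.10]
  [  -0.05     0.80    -0.15    -0.25]
  [  -0.10    -0.05     0.80    -0.25]
  [   0.00    -0.05    -0.20     0.95]
Compute the cofactors C_ij = (−1)^(i+j)·(3×3 minor ij) of I−A; the adjugate is their transpose:
adj(I−A) = Cᵀ =
  [ 0.54650   0.28900   0.09375   0.15825]
  [ 0.05475   0.63700   0.17425   0.21925]
  [ 0.07775   0.09250   0.65350   0.20450]
  [ 0.01925   0.05300   0.14675   0.54725]
det(I−A) = Σ_j (I−A)_1j·C_1j = (0.90)(0.54650) + (-0.40)(0.05475) + (0.00)(0.07775) + (-0.10)(0.01925) = 0.468025
(I − A)⁻¹ = adj(I−A) / det(I−A) ≈
  [   1.1677     0.6175     0.2003     0.3381]
  [   0.1170     1.3610     0.3723     0.4685]
  [   0.1661     0.1976     1.3963     0.4369]
  [   0.0411     0.1132     0.3136     1.1693]
x = (I − A)⁻¹ d = adj(I−A)·d / det(I−A), with det(I−A) = 0.468025:
  x_1 = (0.54650·575 + 0.28900·300 + 0.09375·950 + 0.15825·150) / 0.468025 = 513.7375 / 0.468025 ≈ 1097.7
  x_2 = (0.05475·575 + 0.63700·300 + 0.17425·950 + 0.21925·150) / 0.468025 = 421.00625 / 0.468025 ≈ 899.5
  x_3 = (0.07775·575 + 0.09250·300 + 0.65350·950 + 0.20450·150) / 0.468025 = 723.95625 / 0.468025 ≈ 1546.8
  x_4 = (0.01925·575 + 0.05300·300 + 0.14675·950 + 0.54725·150) / 0.468025 = 248.46875 / 0.468025 ≈ 530.9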